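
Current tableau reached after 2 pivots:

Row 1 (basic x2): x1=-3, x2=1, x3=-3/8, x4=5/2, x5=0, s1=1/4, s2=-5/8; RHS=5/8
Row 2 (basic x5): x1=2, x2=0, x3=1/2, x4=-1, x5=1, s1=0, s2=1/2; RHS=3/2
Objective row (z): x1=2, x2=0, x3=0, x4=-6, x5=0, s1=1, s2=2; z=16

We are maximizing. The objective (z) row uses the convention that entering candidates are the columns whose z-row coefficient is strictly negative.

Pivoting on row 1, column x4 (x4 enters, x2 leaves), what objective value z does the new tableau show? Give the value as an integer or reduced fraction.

35/2

Minimum ratio for x4: (5/8)/(5/2) = 1/4.
z changes by −(z-row coeff of x4)·ratio = −(-6)·(1/4) = 3/2.
New z = 16 + (3/2) = 35/2.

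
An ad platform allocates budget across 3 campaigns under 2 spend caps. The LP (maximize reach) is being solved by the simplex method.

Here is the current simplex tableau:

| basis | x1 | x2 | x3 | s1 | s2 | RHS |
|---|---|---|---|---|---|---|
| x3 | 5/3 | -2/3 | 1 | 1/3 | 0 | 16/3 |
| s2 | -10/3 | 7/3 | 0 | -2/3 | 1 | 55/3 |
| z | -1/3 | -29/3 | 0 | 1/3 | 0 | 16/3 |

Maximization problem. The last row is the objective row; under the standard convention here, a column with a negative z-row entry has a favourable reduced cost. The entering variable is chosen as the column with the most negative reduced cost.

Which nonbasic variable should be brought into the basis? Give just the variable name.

Objective-row coefficients: x1: -1/3, x2: -29/3, x3: 0, s1: 1/3, s2: 0.
The most negative is -29/3 in column x2, so x2 enters.

x2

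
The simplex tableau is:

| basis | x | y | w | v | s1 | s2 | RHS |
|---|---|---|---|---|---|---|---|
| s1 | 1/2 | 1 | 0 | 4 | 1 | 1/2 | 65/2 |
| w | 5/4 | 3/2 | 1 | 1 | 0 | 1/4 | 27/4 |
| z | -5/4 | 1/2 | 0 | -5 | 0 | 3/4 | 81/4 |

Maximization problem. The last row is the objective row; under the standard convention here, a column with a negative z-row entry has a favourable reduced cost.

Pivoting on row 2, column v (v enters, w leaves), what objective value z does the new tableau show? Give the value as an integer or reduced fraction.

54

Minimum ratio for v: (27/4)/1 = 27/4.
z changes by −(z-row coeff of v)·ratio = −(-5)·(27/4) = 135/4.
New z = 81/4 + (135/4) = 54.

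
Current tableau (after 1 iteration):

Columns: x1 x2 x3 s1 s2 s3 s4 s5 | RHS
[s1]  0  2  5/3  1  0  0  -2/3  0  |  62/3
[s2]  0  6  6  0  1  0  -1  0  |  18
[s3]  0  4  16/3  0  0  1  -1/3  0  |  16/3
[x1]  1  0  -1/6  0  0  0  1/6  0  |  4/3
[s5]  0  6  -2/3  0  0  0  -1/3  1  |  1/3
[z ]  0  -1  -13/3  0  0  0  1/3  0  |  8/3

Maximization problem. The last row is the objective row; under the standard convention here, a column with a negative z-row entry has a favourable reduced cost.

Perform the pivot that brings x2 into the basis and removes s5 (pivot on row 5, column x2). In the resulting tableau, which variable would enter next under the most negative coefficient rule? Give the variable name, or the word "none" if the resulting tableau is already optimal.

x3

Pivot element 6. New z-row = old z-row − (-1)·(row 5/6).
Updated z-row coefficients: x1: 0, x2: 0, x3: -40/9, s1: 0, s2: 0, s3: 0, s4: 5/18, s5: 1/6.
The most negative is -40/9 in column x3, so x3 would enter next.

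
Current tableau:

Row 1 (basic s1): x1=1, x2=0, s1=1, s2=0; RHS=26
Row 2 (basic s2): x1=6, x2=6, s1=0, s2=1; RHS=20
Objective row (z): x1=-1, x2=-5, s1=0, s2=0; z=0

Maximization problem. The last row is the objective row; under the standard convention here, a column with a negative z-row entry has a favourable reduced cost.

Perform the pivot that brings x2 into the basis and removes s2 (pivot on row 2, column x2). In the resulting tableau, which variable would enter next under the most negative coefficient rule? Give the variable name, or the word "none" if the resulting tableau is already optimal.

none

Pivot element 6. New z-row = old z-row − (-5)·(row 2/6).
Updated z-row coefficients: x1: 4, x2: 0, s1: 0, s2: 5/6.
No coefficient is strictly negative; the tableau after this pivot is optimal.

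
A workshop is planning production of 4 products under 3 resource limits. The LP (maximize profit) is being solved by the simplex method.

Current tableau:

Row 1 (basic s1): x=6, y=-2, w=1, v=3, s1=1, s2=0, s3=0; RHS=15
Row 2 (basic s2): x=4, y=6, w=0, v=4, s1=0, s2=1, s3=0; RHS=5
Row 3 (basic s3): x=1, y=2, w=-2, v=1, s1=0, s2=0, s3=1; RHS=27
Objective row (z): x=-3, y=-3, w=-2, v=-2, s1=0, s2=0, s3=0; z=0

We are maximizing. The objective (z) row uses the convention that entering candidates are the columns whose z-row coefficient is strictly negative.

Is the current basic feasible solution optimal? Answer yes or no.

Column x has objective-row coefficient -3, which is negative; an improving pivot exists, so not yet optimal.

no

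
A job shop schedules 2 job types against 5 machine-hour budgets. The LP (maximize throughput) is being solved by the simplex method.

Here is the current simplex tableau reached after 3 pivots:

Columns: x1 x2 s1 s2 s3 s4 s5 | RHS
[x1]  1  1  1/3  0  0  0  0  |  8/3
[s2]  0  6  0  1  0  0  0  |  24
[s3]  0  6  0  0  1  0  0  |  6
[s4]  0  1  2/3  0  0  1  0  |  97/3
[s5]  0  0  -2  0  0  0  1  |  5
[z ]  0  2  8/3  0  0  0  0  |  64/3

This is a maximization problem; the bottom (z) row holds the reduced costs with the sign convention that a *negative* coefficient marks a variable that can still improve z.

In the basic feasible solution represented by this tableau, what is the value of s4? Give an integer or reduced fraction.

s4 is basic (row 4); its value is the RHS of that row: 97/3.

97/3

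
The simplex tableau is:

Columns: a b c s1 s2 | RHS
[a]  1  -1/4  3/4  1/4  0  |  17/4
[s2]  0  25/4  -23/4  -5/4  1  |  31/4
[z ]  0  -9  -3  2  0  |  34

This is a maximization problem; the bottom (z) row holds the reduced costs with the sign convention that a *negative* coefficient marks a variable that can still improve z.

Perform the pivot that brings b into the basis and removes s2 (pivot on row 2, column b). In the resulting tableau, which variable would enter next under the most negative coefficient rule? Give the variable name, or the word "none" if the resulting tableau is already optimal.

Pivot element 25/4. New z-row = old z-row − (-9)·(row 2/(25/4)).
Updated z-row coefficients: a: 0, b: 0, c: -282/25, s1: 1/5, s2: 36/25.
The most negative is -282/25 in column c, so c would enter next.

c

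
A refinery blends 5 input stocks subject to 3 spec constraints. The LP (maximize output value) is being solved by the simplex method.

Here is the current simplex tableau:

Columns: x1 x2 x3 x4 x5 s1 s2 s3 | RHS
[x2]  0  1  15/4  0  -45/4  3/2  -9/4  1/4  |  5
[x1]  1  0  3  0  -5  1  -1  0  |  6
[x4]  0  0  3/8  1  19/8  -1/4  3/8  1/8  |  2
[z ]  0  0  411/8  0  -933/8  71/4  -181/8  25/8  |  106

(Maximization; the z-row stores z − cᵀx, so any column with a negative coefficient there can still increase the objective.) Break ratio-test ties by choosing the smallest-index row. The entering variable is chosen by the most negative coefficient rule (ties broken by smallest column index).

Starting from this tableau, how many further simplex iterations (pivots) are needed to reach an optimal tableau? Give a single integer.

2

pivot: x5 in, x4 out → z = 3880/19
pivot: s2 in, x5 out → z = 680/3
No improving column remains; optimal.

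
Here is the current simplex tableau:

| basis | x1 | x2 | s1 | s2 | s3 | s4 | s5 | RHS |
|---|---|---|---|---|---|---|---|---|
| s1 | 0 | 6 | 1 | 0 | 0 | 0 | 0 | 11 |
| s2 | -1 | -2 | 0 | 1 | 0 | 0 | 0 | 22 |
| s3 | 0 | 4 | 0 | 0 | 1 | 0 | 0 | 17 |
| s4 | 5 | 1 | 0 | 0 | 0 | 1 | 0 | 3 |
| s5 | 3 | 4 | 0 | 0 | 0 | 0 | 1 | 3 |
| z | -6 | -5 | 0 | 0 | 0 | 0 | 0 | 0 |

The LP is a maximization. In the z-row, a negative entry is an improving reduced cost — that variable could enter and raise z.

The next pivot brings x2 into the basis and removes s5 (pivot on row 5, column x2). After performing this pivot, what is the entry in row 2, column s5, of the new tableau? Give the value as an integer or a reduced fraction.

1/2

Pivot element is row 5, column x2: 4.
Normalize row 5: new (row 5, s5) = 1/4 = 1/4.
row 2 ← row 2 − (-2)·(new row 5): 0 − (-2)·(1/4) = 1/2.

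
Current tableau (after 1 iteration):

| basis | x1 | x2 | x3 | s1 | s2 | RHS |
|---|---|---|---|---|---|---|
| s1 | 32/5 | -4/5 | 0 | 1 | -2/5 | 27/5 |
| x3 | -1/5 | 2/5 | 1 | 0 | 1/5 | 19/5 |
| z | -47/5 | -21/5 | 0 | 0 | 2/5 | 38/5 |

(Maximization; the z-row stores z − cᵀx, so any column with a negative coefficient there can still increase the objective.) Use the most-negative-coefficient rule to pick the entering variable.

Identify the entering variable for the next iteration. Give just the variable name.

x1

Objective-row coefficients: x1: -47/5, x2: -21/5, x3: 0, s1: 0, s2: 2/5.
The most negative is -47/5 in column x1, so x1 enters.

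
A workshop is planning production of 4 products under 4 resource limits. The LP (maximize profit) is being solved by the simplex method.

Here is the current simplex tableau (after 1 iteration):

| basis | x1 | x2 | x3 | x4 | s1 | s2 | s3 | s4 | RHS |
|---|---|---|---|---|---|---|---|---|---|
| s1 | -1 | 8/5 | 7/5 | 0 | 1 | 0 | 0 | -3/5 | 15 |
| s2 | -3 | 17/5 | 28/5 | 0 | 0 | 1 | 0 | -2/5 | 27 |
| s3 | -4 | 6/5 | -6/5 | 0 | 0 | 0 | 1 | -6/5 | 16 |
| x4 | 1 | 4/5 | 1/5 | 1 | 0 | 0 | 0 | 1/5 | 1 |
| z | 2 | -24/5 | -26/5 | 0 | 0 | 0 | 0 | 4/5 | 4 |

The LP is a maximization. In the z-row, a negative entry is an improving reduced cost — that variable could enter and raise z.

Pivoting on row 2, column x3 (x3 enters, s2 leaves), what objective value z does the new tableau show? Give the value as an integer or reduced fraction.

407/14

Minimum ratio for x3: 27/(28/5) = 135/28.
z changes by −(z-row coeff of x3)·ratio = −(-26/5)·(135/28) = 351/14.
New z = 4 + (351/14) = 407/14.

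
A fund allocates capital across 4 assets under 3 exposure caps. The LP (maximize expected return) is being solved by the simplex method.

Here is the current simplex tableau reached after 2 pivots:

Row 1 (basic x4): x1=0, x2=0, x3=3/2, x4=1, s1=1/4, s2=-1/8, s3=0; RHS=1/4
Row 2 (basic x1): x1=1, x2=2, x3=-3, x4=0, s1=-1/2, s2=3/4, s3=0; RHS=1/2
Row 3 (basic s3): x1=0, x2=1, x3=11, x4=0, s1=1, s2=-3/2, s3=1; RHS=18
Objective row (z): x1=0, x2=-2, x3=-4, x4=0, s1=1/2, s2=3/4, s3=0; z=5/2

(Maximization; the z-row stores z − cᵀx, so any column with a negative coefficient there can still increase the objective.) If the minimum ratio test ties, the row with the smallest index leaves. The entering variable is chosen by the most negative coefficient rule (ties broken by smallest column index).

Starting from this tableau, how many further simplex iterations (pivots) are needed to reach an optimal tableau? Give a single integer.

pivot: x3 in, x4 out → z = 19/6
pivot: x2 in, x1 out → z = 25/6
No improving column remains; optimal.

2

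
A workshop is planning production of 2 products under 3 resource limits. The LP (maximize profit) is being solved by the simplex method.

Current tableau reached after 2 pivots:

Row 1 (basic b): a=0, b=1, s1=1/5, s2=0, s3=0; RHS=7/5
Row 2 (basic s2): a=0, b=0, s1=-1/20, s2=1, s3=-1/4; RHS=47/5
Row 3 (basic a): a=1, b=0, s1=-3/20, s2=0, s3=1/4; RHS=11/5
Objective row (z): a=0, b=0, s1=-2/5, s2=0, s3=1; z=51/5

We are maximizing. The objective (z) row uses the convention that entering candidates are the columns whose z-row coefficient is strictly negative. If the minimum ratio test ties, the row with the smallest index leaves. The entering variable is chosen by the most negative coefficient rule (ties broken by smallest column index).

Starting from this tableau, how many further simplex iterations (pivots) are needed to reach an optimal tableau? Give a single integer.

pivot: s1 in, b out → z = 13
No improving column remains; optimal.

1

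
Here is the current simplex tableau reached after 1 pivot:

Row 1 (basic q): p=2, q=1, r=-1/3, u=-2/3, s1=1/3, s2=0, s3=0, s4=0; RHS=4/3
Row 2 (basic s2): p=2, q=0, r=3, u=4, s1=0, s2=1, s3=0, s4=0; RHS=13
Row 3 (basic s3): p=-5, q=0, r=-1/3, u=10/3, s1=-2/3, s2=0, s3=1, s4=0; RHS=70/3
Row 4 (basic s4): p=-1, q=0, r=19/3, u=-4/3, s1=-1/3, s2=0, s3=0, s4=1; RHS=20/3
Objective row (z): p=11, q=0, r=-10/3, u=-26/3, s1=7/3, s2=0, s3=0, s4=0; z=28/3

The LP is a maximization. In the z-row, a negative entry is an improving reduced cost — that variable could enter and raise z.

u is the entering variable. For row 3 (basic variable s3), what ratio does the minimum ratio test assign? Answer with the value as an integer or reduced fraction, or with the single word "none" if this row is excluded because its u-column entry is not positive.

7

Ratio = RHS / (u entry) = (70/3) / (10/3) = 7.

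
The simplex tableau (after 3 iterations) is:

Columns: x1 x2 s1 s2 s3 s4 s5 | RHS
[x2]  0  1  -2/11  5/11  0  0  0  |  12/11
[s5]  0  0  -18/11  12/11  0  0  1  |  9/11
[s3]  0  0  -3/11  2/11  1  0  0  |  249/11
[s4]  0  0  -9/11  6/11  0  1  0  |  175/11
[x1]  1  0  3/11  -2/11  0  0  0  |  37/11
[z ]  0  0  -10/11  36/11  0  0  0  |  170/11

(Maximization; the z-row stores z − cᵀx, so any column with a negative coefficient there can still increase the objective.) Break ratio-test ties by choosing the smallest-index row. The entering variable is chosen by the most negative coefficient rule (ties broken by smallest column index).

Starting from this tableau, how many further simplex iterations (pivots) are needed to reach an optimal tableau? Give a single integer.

pivot: s1 in, x1 out → z = 80/3
No improving column remains; optimal.

1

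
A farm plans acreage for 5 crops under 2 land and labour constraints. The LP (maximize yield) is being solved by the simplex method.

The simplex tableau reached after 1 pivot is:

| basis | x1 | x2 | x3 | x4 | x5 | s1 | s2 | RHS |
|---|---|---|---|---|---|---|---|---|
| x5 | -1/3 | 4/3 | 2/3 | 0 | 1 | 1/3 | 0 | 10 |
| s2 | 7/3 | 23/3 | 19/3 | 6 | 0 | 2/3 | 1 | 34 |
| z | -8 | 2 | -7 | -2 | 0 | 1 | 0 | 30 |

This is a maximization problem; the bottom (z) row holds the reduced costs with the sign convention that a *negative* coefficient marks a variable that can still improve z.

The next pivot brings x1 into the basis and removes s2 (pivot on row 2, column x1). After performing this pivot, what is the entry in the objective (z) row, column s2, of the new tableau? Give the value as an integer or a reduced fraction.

Pivot element is row 2, column x1: 7/3.
Normalize row 2: new (row 2, s2) = 1/(7/3) = 3/7.
z-row ← z-row − (-8)·(new row 2): 0 − (-8)·(3/7) = 24/7.

24/7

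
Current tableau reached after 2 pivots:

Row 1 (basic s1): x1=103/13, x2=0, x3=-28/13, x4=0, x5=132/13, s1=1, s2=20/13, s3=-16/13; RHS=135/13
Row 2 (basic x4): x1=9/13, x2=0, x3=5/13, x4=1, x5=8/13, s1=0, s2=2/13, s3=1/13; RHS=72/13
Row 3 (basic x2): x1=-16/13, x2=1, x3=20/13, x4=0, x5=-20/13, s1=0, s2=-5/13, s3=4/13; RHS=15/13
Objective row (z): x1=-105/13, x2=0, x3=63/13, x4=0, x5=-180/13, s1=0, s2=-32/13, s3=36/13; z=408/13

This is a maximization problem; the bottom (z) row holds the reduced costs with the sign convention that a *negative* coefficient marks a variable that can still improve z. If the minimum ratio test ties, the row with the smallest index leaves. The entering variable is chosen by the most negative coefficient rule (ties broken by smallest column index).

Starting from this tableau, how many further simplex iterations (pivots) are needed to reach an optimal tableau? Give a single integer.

pivot: x5 in, s1 out → z = 501/11
pivot: s2 in, x5 out → z = 48
No improving column remains; optimal.

2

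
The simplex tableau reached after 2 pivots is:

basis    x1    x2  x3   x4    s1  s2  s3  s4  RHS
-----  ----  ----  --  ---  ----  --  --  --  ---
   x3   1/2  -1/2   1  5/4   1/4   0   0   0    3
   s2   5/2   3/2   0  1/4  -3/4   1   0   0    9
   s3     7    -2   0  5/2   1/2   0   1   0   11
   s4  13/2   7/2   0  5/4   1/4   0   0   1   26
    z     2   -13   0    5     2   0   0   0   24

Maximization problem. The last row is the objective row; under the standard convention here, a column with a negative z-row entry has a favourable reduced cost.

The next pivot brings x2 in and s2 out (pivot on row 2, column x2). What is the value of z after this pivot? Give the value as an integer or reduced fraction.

102

Minimum ratio for x2: 9/(3/2) = 6.
z changes by −(z-row coeff of x2)·ratio = −(-13)·6 = 78.
New z = 24 + 78 = 102.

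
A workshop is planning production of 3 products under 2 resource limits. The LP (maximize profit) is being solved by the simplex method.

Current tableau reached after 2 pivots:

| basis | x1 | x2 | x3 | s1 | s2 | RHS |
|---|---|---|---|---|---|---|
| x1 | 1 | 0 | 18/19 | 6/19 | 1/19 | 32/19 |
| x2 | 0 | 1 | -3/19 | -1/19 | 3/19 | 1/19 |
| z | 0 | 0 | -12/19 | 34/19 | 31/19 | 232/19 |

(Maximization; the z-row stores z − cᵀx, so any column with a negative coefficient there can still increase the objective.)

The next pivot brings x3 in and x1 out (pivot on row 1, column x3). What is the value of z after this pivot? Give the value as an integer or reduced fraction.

40/3

Minimum ratio for x3: (32/19)/(18/19) = 16/9.
z changes by −(z-row coeff of x3)·ratio = −(-12/19)·(16/9) = 64/57.
New z = 232/19 + (64/57) = 40/3.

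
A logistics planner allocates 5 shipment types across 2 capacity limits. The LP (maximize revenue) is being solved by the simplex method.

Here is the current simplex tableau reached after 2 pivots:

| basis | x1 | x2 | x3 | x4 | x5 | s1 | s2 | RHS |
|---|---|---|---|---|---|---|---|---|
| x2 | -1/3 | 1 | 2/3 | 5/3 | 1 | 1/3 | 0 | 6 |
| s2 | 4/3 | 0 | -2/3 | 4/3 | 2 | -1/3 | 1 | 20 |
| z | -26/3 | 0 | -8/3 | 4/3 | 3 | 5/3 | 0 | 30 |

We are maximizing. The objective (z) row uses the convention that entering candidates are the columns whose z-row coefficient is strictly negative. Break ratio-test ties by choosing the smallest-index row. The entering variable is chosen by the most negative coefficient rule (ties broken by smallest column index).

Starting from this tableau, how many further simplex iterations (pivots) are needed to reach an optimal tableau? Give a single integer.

2

pivot: x1 in, s2 out → z = 160
pivot: x3 in, x2 out → z = 314
No improving column remains; optimal.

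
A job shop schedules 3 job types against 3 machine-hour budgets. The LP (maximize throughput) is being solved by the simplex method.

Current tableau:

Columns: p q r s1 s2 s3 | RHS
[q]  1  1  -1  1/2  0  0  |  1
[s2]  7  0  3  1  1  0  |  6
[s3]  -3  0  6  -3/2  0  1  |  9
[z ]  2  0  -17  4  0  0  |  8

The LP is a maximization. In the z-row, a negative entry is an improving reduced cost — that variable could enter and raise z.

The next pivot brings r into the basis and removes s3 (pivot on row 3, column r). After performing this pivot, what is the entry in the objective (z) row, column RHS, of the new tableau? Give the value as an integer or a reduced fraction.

Pivot element is row 3, column r: 6.
Normalize row 3: new (row 3, RHS) = 9/6 = 3/2.
z-row ← z-row − (-17)·(new row 3): 8 − (-17)·(3/2) = 67/2.

67/2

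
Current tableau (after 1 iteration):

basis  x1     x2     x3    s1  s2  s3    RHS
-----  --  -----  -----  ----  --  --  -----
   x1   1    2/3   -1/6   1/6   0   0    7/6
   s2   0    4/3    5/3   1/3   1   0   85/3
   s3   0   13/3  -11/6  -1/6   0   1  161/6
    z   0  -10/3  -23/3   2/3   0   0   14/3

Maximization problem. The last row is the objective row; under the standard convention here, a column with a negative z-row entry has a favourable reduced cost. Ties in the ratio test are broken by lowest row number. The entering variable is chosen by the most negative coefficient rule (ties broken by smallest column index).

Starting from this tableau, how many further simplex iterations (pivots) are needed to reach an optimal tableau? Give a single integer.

pivot: x3 in, s2 out → z = 135
No improving column remains; optimal.

1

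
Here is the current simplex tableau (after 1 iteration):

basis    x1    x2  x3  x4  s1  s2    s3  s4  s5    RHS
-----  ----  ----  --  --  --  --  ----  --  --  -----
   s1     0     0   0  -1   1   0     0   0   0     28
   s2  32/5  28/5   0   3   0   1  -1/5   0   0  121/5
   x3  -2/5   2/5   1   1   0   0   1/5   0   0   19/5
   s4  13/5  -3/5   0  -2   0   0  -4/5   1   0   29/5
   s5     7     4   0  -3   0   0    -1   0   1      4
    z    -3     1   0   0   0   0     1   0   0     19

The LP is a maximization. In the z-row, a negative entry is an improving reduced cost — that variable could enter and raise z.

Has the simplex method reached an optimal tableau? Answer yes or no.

Column x1 has objective-row coefficient -3, which is negative; an improving pivot exists, so not yet optimal.

no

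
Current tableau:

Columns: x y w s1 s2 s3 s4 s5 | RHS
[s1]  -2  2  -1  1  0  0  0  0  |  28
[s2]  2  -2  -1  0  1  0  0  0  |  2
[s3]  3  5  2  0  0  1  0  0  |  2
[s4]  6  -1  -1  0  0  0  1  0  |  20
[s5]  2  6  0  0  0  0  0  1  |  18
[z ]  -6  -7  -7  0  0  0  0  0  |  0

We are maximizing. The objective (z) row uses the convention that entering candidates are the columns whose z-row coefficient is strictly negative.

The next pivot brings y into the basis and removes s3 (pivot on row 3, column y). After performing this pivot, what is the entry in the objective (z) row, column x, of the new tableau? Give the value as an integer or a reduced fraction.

-9/5

Pivot element is row 3, column y: 5.
Normalize row 3: new (row 3, x) = 3/5 = 3/5.
z-row ← z-row − (-7)·(new row 3): -6 − (-7)·(3/5) = -9/5.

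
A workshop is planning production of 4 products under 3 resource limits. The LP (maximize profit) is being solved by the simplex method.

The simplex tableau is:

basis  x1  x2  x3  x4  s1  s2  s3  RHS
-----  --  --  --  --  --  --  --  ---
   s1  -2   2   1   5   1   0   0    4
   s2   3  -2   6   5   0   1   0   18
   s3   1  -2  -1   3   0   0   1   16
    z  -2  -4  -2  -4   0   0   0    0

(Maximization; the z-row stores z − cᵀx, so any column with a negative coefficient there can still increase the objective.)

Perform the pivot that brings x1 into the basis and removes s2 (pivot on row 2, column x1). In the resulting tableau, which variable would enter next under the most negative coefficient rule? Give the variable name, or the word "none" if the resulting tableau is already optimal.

Pivot element 3. New z-row = old z-row − (-2)·(row 2/3).
Updated z-row coefficients: x1: 0, x2: -16/3, x3: 2, x4: -2/3, s1: 0, s2: 2/3, s3: 0.
The most negative is -16/3 in column x2, so x2 would enter next.

x2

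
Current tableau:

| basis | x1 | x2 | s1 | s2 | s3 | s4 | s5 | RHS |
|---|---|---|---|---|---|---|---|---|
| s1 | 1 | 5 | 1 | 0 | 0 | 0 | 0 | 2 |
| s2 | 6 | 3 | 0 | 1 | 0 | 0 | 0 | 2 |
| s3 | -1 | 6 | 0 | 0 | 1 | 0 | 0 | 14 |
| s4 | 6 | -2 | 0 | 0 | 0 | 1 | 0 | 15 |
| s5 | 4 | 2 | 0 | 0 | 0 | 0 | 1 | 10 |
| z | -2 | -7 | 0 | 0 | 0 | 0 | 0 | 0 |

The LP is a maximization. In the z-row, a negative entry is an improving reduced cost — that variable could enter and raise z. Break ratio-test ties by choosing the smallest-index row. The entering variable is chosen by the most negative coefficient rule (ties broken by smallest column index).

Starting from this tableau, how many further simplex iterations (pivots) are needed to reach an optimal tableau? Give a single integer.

2

pivot: x2 in, s1 out → z = 14/5
pivot: x1 in, s2 out → z = 26/9
No improving column remains; optimal.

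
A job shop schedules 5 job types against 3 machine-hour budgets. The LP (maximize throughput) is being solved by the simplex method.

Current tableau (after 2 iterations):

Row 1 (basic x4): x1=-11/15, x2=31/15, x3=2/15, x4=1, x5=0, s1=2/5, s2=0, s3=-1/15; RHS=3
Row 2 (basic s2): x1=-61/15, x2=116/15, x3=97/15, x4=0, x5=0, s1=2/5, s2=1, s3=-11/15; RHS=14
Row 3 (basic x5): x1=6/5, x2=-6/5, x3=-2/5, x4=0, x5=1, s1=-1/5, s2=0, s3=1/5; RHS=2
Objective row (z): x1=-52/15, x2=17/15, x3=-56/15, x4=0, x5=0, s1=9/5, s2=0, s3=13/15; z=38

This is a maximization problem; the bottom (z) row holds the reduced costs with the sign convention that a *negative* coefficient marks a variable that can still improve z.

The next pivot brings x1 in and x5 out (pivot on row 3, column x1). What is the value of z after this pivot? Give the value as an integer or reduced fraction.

Minimum ratio for x1: 2/(6/5) = 5/3.
z changes by −(z-row coeff of x1)·ratio = −(-52/15)·(5/3) = 52/9.
New z = 38 + (52/9) = 394/9.

394/9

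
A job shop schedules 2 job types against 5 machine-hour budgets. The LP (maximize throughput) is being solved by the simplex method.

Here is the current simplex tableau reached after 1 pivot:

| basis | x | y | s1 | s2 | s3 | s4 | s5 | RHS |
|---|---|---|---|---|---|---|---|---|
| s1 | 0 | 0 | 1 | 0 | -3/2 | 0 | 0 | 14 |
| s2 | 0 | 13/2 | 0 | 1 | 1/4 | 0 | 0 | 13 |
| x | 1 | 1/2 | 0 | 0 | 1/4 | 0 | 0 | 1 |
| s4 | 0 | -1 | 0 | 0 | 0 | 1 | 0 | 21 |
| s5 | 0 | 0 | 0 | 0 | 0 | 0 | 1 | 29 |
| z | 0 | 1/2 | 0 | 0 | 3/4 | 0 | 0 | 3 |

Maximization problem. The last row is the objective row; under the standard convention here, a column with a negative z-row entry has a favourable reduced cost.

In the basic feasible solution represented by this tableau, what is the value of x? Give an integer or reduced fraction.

x is basic (row 3); its value is the RHS of that row: 1.

1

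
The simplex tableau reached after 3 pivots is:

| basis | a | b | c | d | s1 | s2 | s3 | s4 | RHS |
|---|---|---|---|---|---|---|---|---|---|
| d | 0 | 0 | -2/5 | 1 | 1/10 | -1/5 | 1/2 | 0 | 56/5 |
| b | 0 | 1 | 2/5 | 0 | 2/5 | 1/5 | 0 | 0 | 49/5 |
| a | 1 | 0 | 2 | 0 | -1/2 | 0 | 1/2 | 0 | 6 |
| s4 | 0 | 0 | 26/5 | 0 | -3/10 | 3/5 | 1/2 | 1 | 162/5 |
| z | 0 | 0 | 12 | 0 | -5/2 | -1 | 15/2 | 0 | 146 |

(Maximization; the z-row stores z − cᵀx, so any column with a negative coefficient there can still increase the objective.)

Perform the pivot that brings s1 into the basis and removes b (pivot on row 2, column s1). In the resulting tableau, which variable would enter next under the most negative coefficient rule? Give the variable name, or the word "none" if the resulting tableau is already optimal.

none

Pivot element 2/5. New z-row = old z-row − (-5/2)·(row 2/(2/5)).
Updated z-row coefficients: a: 0, b: 25/4, c: 29/2, d: 0, s1: 0, s2: 1/4, s3: 15/2, s4: 0.
No coefficient is strictly negative; the tableau after this pivot is optimal.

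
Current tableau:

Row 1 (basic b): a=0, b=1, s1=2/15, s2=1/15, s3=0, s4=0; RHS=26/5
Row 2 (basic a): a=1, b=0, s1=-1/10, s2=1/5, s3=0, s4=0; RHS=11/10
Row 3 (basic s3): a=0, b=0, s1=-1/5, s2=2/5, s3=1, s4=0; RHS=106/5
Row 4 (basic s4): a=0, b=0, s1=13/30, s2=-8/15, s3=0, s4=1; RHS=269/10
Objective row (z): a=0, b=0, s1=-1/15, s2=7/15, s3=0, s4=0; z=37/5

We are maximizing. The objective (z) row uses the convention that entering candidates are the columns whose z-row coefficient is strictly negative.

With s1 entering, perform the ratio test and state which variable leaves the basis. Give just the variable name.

Ratios: row 1 (b): (26/5)/(2/15) = 39; row 2 (a): entry -1/10 ≤ 0, skip; row 3 (s3): entry -1/5 ≤ 0, skip; row 4 (s4): (269/10)/(13/30) = 807/13.
Minimum ratio 39 is in the b row, so b leaves.

b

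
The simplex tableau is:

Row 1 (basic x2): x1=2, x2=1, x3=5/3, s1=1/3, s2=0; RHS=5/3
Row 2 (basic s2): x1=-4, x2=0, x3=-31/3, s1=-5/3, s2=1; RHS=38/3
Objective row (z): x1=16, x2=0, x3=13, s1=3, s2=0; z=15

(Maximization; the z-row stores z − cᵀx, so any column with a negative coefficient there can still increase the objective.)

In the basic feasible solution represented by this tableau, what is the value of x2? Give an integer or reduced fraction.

5/3

x2 is basic (row 1); its value is the RHS of that row: 5/3.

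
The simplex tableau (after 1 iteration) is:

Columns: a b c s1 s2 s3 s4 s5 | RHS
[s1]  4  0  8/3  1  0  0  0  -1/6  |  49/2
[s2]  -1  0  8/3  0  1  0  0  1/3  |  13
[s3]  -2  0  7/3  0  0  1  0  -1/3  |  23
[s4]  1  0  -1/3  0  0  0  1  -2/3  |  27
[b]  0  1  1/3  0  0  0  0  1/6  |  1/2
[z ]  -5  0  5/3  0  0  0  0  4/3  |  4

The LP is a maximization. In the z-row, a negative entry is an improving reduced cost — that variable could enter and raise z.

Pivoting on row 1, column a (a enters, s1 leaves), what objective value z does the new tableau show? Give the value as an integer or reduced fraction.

277/8

Minimum ratio for a: (49/2)/4 = 49/8.
z changes by −(z-row coeff of a)·ratio = −(-5)·(49/8) = 245/8.
New z = 4 + (245/8) = 277/8.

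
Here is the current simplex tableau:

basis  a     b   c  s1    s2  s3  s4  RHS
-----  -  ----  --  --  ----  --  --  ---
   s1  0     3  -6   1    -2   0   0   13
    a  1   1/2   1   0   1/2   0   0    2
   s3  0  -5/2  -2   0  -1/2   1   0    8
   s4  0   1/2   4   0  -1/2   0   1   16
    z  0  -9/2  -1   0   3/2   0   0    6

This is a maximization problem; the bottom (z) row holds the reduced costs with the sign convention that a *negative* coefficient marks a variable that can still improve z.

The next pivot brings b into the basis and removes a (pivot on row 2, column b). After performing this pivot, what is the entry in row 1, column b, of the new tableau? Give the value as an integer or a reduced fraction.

0

Pivot element is row 2, column b: 1/2.
Normalize row 2: new (row 2, b) = (1/2)/(1/2) = 1.
row 1 ← row 1 − 3·(new row 2): 3 − 3·1 = 0.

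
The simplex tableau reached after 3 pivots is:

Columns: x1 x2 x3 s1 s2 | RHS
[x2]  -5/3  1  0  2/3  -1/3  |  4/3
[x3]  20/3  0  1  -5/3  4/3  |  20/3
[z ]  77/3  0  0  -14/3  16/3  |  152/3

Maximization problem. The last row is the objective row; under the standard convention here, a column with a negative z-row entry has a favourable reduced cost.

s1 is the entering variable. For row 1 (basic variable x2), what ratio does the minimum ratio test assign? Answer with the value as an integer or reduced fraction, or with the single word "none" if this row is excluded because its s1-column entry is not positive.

Ratio = RHS / (s1 entry) = (4/3) / (2/3) = 2.

2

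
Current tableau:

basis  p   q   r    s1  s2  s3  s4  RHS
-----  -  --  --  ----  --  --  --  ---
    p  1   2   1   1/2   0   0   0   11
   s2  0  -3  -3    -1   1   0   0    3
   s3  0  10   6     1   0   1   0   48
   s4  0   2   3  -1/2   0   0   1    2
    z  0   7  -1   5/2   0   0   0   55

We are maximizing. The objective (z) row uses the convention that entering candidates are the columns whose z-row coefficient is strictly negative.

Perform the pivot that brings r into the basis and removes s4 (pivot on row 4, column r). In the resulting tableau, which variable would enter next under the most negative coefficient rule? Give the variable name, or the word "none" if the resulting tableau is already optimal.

Pivot element 3. New z-row = old z-row − (-1)·(row 4/3).
Updated z-row coefficients: p: 0, q: 23/3, r: 0, s1: 7/3, s2: 0, s3: 0, s4: 1/3.
No coefficient is strictly negative; the tableau after this pivot is optimal.

none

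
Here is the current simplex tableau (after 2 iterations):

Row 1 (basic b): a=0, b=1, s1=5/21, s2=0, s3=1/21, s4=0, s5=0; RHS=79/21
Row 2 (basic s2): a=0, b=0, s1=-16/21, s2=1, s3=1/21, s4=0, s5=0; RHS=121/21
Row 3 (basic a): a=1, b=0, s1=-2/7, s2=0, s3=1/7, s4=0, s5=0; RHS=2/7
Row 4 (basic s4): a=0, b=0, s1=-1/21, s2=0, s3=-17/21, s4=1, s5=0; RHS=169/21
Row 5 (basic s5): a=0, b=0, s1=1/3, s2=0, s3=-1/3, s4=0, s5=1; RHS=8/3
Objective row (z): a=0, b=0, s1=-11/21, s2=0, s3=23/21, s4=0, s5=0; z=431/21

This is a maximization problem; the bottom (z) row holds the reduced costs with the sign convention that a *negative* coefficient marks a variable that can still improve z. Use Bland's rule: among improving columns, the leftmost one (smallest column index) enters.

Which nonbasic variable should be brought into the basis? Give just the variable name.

s1

Objective-row coefficients: a: 0, b: 0, s1: -11/21, s2: 0, s3: 23/21, s4: 0, s5: 0.
Improving columns: s1. Bland's rule picks the smallest column index → s1.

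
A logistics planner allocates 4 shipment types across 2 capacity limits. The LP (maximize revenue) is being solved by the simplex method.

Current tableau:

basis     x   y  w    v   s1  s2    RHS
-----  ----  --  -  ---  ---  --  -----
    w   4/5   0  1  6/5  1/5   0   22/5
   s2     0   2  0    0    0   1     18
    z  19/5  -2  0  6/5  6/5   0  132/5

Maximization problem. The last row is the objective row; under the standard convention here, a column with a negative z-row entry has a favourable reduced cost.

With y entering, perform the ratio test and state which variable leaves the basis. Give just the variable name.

s2

Ratios: row 1 (w): entry 0 ≤ 0, skip; row 2 (s2): 18/2 = 9.
Minimum ratio 9 is in the s2 row, so s2 leaves.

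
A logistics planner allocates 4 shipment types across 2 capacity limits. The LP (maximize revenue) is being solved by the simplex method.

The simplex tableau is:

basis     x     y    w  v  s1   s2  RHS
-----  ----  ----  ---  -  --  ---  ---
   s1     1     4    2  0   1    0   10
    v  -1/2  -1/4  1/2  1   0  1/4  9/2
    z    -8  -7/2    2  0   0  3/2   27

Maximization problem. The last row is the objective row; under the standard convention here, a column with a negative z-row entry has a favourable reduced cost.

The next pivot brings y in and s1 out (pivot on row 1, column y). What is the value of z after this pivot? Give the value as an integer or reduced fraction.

143/4

Minimum ratio for y: 10/4 = 5/2.
z changes by −(z-row coeff of y)·ratio = −(-7/2)·(5/2) = 35/4.
New z = 27 + (35/4) = 143/4.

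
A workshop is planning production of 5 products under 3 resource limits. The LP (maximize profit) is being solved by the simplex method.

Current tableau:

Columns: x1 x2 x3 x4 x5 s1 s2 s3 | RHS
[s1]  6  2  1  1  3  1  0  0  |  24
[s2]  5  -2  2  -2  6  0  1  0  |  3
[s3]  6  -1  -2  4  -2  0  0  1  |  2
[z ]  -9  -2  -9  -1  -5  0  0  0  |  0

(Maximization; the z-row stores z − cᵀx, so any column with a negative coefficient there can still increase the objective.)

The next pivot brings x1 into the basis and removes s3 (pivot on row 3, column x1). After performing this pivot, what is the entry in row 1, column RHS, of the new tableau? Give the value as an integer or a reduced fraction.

Pivot element is row 3, column x1: 6.
Normalize row 3: new (row 3, RHS) = 2/6 = 1/3.
row 1 ← row 1 − 6·(new row 3): 24 − 6·(1/3) = 22.

22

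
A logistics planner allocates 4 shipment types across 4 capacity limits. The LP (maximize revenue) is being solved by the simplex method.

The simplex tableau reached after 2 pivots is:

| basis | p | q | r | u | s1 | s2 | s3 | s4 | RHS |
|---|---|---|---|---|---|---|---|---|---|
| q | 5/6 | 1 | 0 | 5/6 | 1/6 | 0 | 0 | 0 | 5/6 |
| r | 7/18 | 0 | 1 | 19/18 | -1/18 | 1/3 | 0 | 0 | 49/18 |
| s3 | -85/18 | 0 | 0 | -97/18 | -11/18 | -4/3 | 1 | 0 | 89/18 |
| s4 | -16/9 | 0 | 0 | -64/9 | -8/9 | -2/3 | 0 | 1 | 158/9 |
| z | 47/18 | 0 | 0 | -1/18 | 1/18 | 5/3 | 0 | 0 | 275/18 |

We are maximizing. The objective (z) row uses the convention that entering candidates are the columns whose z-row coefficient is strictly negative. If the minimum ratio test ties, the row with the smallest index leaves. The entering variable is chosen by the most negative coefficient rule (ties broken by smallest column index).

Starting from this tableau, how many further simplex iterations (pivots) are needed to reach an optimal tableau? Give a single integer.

pivot: u in, q out → z = 46/3
No improving column remains; optimal.

1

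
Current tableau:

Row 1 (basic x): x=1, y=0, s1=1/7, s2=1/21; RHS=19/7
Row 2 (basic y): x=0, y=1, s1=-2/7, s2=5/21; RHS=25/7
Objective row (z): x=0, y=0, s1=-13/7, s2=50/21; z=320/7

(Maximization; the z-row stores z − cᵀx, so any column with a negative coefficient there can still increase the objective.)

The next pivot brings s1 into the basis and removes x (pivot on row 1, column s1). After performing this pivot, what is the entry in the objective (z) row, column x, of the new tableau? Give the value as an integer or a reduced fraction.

Pivot element is row 1, column s1: 1/7.
Normalize row 1: new (row 1, x) = 1/(1/7) = 7.
z-row ← z-row − (-13/7)·(new row 1): 0 − (-13/7)·7 = 13.

13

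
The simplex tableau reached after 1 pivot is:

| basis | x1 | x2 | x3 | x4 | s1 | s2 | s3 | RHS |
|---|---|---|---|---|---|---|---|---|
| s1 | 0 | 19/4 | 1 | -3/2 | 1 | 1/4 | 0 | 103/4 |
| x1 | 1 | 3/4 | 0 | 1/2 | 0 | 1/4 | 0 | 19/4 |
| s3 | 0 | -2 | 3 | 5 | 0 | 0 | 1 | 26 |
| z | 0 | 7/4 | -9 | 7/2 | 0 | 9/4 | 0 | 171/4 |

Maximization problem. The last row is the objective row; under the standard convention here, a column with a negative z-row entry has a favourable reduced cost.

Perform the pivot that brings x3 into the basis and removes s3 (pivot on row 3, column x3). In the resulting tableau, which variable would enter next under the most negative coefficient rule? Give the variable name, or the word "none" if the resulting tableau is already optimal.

Pivot element 3. New z-row = old z-row − (-9)·(row 3/3).
Updated z-row coefficients: x1: 0, x2: -17/4, x3: 0, x4: 37/2, s1: 0, s2: 9/4, s3: 3.
The most negative is -17/4 in column x2, so x2 would enter next.

x2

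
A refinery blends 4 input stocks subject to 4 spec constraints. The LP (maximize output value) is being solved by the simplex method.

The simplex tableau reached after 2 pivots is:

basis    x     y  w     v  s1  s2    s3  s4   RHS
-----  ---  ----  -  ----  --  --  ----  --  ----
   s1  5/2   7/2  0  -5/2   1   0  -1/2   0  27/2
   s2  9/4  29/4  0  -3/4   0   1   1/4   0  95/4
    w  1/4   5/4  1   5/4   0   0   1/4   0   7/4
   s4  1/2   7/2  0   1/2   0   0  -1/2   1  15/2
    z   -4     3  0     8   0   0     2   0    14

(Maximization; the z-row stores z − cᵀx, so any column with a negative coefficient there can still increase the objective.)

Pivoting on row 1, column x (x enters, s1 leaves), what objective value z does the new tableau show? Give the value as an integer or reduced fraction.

178/5

Minimum ratio for x: (27/2)/(5/2) = 27/5.
z changes by −(z-row coeff of x)·ratio = −(-4)·(27/5) = 108/5.
New z = 14 + (108/5) = 178/5.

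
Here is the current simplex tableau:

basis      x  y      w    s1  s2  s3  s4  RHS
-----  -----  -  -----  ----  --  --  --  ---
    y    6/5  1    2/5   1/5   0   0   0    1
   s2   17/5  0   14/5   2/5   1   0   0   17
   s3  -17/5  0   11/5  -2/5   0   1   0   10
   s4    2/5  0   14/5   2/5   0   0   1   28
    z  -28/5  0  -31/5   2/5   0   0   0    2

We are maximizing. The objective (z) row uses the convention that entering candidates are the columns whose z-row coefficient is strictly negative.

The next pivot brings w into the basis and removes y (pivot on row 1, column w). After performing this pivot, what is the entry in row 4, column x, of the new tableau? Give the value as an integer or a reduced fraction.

Pivot element is row 1, column w: 2/5.
Normalize row 1: new (row 1, x) = (6/5)/(2/5) = 3.
row 4 ← row 4 − (14/5)·(new row 1): 2/5 − (14/5)·3 = -8.

-8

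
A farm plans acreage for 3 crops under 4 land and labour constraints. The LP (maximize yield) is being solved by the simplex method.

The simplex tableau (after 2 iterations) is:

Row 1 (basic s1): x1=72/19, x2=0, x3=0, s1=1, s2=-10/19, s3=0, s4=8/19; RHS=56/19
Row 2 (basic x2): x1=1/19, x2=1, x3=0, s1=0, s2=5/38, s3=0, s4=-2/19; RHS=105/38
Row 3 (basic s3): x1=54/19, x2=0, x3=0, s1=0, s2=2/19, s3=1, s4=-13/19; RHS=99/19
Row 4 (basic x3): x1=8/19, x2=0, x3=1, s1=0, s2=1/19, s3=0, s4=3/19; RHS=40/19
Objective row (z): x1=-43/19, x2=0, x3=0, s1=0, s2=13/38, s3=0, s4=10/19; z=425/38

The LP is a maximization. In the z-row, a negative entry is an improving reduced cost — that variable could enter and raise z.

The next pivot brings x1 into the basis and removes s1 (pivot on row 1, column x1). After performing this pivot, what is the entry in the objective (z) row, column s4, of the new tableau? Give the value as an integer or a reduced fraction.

Pivot element is row 1, column x1: 72/19.
Normalize row 1: new (row 1, s4) = (8/19)/(72/19) = 1/9.
z-row ← z-row − (-43/19)·(new row 1): 10/19 − (-43/19)·(1/9) = 7/9.

7/9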